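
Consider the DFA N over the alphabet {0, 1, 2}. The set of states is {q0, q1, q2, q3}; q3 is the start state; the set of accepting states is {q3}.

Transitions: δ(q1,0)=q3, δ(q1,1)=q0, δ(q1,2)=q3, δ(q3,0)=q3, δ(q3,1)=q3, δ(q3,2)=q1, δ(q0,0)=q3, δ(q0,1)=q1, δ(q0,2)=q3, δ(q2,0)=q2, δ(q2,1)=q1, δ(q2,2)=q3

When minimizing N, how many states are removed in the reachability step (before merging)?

BFS from q3 reaches {q0, q1, q3}; the 1 state(s) q2 are never visited.

1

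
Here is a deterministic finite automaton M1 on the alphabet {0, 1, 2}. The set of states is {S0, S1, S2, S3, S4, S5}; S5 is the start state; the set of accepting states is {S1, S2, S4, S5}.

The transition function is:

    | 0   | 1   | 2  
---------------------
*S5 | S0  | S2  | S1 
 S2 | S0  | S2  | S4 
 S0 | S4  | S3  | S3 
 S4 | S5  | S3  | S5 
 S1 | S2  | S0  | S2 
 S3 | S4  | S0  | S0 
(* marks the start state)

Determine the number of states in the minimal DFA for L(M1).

3

Every state is reachable, so we keep all 6.
Initial partition by acceptance: {S1,S2,S4,S5} | {S0,S3}.
Split {S1,S2,S4,S5} by δ(·,0) → {S1,S4} and {S2,S5}.
Stable partition: {S1,S4} | {S0,S3} | {S2,S5} — 3 equivalence classes.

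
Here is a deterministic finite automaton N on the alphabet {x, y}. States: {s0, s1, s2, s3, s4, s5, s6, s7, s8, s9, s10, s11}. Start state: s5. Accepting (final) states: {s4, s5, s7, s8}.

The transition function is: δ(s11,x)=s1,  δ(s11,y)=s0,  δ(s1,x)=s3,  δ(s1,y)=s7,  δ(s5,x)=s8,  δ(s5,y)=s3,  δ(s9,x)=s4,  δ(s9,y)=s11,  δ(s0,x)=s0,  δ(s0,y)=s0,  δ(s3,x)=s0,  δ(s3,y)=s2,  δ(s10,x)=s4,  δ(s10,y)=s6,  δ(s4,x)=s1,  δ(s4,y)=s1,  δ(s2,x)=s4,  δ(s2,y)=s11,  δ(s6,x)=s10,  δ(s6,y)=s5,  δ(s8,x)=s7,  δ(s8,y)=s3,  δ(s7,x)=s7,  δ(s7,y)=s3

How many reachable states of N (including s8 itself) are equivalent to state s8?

3

Reachable states from the start: {s0,s1,s2,s3,s4,s5,s7,s8,s11}. Unreachable: {s6,s9,s10} — drop them.
Start with accepting vs non-accepting: {s4,s5,s7,s8} | {s0,s1,s2,s3,s11}.
On input x, block {s4,s5,s7,s8} splits into {s5,s7,s8} and {s4}.
On input x, block {s0,s1,s2,s3,s11} splits into {s0,s1,s3,s11} and {s2}.
Split {s0,s1,s3,s11} by δ(·,y) → {s0,s11} and {s1} and {s3}.
Refine {s0,s11} on symbol x: members go to different blocks, giving {s0} and {s11}.
The partition is now stable with 7 blocks: {s5,s7,s8} | {s0} | {s4} | {s2} | {s1} | {s3} | {s11}.
State s8 belongs to the block {s5,s7,s8}, which has 3 states.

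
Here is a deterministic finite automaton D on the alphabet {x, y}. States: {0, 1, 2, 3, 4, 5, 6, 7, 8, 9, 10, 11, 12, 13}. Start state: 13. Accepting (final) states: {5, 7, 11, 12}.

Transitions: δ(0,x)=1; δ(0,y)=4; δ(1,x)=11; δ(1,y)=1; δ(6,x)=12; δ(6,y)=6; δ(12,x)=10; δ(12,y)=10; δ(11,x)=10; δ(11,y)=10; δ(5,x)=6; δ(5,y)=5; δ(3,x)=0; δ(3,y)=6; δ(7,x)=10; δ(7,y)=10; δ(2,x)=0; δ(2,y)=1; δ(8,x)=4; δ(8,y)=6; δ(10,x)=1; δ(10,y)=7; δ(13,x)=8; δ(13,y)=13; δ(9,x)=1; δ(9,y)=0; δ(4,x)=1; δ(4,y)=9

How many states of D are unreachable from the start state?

BFS from 13 reaches {0, 1, 4, 6, 7, 8, 9, 10, 11, 12, 13}; the 3 state(s) 2, 3, 5 are never visited.

3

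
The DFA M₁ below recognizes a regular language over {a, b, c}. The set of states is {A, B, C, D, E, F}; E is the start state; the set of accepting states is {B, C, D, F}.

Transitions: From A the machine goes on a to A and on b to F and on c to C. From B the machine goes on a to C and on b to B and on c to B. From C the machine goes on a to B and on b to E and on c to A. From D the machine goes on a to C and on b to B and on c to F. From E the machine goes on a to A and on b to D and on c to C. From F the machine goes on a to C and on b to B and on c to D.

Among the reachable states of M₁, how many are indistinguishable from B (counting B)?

3

All states are reachable from the start state.
Start with accepting vs non-accepting: {B,C,D,F} | {A,E}.
Refine {B,C,D,F} on symbol b: members go to different blocks, giving {B,D,F} and {C}.
No further refinement is possible. Final partition (3 blocks): {B,D,F} | {A,E} | {C}.
State B belongs to the block {B,D,F}, which has 3 states.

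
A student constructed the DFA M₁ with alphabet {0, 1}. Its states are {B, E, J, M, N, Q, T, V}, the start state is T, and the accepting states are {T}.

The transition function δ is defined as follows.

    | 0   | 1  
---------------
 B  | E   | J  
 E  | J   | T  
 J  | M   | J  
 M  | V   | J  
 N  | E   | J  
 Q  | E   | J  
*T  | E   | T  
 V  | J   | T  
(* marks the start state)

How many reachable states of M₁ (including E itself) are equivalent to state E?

Reachable states from the start: {E,J,M,T,V}. Unreachable: {B,N,Q} — drop them.
Start with accepting vs non-accepting: {T} | {E,J,M,V}.
On input 1, block {E,J,M,V} splits into {E,V} and {J,M}.
Refine {J,M} on symbol 0: members go to different blocks, giving {J} and {M}.
The partition is now stable with 4 blocks: {T} | {E,V} | {J} | {M}.
The equivalence class containing E is {E,V}, of size 2.

2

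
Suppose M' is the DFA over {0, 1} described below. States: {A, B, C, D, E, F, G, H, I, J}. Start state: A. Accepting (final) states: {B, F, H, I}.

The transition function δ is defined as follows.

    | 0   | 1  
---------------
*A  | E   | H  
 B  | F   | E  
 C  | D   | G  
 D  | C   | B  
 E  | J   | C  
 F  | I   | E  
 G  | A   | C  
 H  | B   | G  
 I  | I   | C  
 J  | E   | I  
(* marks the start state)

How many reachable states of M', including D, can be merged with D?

P0 = {B,F,H,I} | {A,C,D,E,G,J}.
Split {A,C,D,E,G,J} by δ(·,1) → {A,D,J} and {C,E,G}.
The partition is now stable with 3 blocks: {B,F,H,I} | {A,D,J} | {C,E,G}.
State D belongs to the block {A,D,J}, which has 3 states.

3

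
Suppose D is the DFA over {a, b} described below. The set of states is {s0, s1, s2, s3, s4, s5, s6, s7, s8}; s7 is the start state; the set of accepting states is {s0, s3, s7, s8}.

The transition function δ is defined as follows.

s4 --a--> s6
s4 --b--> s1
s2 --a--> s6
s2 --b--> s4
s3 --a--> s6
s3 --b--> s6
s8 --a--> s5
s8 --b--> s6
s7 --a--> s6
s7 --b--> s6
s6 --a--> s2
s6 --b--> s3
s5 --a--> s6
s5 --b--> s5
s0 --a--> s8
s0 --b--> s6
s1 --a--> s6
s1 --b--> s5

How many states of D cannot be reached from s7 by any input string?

2

BFS from s7 reaches {s1, s2, s3, s4, s5, s6, s7}; the 2 state(s) s0, s8 are never visited.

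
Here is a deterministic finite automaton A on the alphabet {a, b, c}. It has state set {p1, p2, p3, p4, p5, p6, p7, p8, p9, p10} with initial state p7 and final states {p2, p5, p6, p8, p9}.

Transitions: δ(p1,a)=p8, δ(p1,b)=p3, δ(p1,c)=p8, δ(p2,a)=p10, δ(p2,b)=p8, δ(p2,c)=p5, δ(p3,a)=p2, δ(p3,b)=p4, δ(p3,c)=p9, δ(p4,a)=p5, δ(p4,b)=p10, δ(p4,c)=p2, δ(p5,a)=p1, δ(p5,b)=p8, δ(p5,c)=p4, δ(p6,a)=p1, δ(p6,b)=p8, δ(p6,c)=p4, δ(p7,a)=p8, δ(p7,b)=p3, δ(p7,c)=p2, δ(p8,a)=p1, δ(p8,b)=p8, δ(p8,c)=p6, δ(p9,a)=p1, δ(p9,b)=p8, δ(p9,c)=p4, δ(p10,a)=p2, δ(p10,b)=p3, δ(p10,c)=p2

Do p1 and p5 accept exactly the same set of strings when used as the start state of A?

All states are reachable from the start state.
Start with accepting vs non-accepting: {p2,p5,p6,p8,p9} | {p1,p3,p4,p7,p10}.
Split {p2,p5,p6,p8,p9} by δ(·,c) → {p5,p6,p9} and {p2,p8}.
Split {p1,p3,p4,p7,p10} by δ(·,a) → {p1,p3,p7,p10} and {p4}.
Split {p1,p3,p7,p10} by δ(·,b) → {p1,p7,p10} and {p3}.
Stable partition: {p5,p6,p9} | {p1,p7,p10} | {p2,p8} | {p4} | {p3} — 5 equivalence classes.
p1 and p5 end up in different blocks, so they are distinguishable. For instance, the string 'ε' is accepted from only p5.

No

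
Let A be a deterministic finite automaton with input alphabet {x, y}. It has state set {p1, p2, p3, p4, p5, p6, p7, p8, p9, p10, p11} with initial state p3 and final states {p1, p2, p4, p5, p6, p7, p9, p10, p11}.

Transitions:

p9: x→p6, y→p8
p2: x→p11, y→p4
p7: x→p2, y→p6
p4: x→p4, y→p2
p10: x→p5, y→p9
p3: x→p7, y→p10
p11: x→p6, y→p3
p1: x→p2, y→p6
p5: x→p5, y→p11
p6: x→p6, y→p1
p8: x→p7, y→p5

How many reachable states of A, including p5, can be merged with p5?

2

Every state is reachable, so we keep all 11.
P0 = {p1,p2,p4,p5,p6,p7,p9,p10,p11} | {p3,p8}.
Split {p1,p2,p4,p5,p6,p7,p9,p10,p11} by δ(·,y) → {p1,p2,p4,p5,p6,p7,p10} and {p9,p11}.
Refine {p1,p2,p4,p5,p6,p7,p10} on symbol x: members go to different blocks, giving {p1,p4,p5,p6,p7,p10} and {p2}.
On input x, block {p1,p4,p5,p6,p7,p10} splits into {p4,p5,p6,p10} and {p1,p7}.
Refine {p4,p5,p6,p10} on symbol y: members go to different blocks, giving {p5,p10} and {p4} and {p6}.
Stable partition: {p5,p10} | {p3,p8} | {p9,p11} | {p2} | {p1,p7} | {p4} | {p6} — 7 equivalence classes.
The equivalence class containing p5 is {p5,p10}, of size 2.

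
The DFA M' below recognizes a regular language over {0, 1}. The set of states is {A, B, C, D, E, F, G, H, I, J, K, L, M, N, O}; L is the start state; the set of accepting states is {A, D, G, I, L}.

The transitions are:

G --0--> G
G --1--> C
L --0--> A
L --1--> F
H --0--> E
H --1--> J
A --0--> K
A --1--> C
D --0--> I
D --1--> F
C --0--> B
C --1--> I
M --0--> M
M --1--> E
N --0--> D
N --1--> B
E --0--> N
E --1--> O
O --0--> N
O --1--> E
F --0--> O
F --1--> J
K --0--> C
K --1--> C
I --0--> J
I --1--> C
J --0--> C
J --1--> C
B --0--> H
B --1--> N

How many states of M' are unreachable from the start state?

2

BFS from L reaches {A, B, C, D, E, F, H, I, J, K, L, N, O}; the 2 state(s) G, M are never visited.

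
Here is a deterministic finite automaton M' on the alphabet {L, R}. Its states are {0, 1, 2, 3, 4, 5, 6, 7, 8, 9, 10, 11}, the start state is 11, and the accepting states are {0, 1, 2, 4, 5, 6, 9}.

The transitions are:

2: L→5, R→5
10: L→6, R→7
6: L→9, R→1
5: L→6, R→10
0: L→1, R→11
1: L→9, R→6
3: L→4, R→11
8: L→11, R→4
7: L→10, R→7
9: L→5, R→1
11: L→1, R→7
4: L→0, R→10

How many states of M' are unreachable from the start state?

BFS from 11 reaches {1, 5, 6, 7, 9, 10, 11}; the 5 state(s) 0, 2, 3, 4, 8 are never visited.

5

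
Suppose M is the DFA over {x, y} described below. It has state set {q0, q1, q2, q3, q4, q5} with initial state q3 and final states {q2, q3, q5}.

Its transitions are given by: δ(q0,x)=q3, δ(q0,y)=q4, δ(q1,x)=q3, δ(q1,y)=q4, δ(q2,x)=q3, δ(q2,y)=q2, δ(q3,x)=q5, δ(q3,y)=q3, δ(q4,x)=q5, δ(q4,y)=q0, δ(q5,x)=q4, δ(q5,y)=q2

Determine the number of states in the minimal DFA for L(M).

Reachable states from the start: {q0,q2,q3,q4,q5}. Unreachable: {q1} — drop them.
P0 = {q2,q3,q5} | {q0,q4}.
Split {q2,q3,q5} by δ(·,x) → {q2,q3} and {q5}.
Split {q2,q3} by δ(·,x) → {q2} and {q3}.
Refine {q0,q4} on symbol x: members go to different blocks, giving {q0} and {q4}.
The partition is now stable with 5 blocks: {q2} | {q0} | {q5} | {q3} | {q4}.

5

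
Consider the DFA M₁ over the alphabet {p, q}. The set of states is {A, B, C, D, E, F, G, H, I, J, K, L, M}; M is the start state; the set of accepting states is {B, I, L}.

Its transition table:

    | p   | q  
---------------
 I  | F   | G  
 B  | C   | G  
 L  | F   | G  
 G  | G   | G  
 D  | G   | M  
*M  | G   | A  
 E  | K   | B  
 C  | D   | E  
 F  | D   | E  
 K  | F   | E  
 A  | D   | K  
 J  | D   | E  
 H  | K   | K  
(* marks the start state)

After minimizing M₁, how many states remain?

First remove the unreachable states {H,I,J,L}; 9 states remain.
P0 = {B} | {A,C,D,E,F,G,K,M}.
On input q, block {A,C,D,E,F,G,K,M} splits into {A,C,D,F,G,K,M} and {E}.
Refine {A,C,D,F,G,K,M} on symbol q: members go to different blocks, giving {A,D,G,M} and {C,F,K}.
Refine {A,D,G,M} on symbol q: members go to different blocks, giving {D,G,M} and {A}.
On input q, block {D,G,M} splits into {D,G} and {M}.
On input q, block {D,G} splits into {D} and {G}.
Refine {C,F,K} on symbol p: members go to different blocks, giving {C,F} and {K}.
No further refinement is possible. Final partition (8 blocks): {B} | {D} | {E} | {C,F} | {A} | {M} | {G} | {K}.

8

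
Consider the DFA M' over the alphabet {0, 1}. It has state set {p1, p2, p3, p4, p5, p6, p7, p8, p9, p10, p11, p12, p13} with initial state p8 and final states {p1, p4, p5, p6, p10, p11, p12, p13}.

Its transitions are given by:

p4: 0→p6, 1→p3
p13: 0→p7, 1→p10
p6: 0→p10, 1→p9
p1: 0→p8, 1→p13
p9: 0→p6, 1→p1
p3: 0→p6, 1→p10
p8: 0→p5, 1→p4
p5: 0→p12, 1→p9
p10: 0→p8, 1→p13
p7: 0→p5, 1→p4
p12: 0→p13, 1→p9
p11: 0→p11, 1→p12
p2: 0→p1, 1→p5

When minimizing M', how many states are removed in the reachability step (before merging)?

No path from p8 leads to p2, p11; the other 11 states are all reachable.

2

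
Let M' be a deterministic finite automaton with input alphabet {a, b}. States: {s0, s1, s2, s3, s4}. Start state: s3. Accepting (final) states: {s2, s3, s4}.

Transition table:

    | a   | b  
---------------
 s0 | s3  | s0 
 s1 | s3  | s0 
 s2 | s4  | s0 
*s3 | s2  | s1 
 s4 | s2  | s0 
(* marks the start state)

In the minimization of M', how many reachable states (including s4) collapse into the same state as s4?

All states are reachable from the start state.
Start with accepting vs non-accepting: {s2,s3,s4} | {s0,s1}.
No further refinement is possible. Final partition (2 blocks): {s2,s3,s4} | {s0,s1}.
State s4 belongs to the block {s2,s3,s4}, which has 3 states.

3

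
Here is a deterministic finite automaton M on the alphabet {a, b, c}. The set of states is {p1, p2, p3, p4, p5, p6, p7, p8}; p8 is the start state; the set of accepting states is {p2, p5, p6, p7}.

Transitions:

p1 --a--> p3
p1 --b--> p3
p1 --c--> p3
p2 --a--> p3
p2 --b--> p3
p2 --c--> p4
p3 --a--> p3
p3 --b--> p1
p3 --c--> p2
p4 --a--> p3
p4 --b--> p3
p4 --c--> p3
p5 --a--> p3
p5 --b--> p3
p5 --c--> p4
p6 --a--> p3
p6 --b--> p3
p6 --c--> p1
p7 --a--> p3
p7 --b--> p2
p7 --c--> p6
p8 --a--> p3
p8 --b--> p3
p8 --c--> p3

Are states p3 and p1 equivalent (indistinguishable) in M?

No

First remove the unreachable states {p5,p6,p7}; 5 states remain.
Initial partition by acceptance: {p2} | {p1,p3,p4,p8}.
On input c, block {p1,p3,p4,p8} splits into {p1,p4,p8} and {p3}.
No further refinement is possible. Final partition (3 blocks): {p2} | {p1,p4,p8} | {p3}.
p3 and p1 end up in different blocks, so they are distinguishable. For instance, the string 'c' is accepted from only p3.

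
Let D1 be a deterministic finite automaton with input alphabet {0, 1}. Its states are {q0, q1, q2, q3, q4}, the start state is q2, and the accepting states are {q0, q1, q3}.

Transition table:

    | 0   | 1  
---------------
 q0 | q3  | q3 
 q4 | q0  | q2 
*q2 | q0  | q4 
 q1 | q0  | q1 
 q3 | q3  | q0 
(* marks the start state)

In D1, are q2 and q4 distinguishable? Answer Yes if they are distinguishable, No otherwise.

States {q1} cannot be reached from the start state, so discard them.
Initial partition by acceptance: {q0,q3} | {q2,q4}.
Stable partition: {q0,q3} | {q2,q4} — 2 equivalence classes.
q2 and q4 lie in the same block of the stable partition, so they are equivalent — no string distinguishes them.

No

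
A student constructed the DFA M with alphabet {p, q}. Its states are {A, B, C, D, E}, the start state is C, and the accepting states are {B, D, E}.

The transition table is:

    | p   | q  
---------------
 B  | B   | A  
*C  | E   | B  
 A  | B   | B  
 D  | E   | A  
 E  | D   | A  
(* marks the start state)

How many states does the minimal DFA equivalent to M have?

2

P0 = {B,D,E} | {A,C}.
The partition is now stable with 2 blocks: {B,D,E} | {A,C}.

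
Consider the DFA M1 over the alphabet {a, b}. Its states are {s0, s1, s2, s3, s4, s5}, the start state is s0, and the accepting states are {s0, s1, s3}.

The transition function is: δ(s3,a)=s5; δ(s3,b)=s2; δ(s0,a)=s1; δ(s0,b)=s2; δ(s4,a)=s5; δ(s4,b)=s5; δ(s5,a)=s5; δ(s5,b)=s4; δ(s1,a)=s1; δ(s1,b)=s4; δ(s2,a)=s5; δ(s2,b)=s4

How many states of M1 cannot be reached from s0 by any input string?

BFS from s0 reaches {s0, s1, s2, s4, s5}; the 1 state(s) s3 are never visited.

1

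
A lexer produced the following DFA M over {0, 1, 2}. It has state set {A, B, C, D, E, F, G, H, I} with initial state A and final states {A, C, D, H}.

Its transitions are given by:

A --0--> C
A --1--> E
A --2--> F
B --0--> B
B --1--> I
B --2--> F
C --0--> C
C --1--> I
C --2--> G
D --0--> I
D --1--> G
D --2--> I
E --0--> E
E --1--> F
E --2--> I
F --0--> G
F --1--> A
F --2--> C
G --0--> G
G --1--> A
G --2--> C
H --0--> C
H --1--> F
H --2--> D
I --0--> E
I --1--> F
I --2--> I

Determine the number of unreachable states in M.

No path from A leads to B, D, H; the other 6 states are all reachable.

3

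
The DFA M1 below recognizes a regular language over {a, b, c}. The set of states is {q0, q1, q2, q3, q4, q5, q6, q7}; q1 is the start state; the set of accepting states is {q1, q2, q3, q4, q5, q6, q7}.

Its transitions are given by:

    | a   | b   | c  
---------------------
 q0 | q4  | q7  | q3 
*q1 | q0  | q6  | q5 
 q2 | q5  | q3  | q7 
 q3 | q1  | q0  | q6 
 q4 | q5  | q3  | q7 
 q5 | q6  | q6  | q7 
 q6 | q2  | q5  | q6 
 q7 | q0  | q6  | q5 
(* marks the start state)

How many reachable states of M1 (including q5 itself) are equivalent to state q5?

Initial partition by acceptance: {q1,q2,q3,q4,q5,q6,q7} | {q0}.
On input a, block {q1,q2,q3,q4,q5,q6,q7} splits into {q2,q3,q4,q5,q6} and {q1,q7}.
Refine {q2,q3,q4,q5,q6} on symbol a: members go to different blocks, giving {q2,q4,q5,q6} and {q3}.
On input b, block {q2,q4,q5,q6} splits into {q2,q4} and {q5,q6}.
Refine {q5,q6} on symbol a: members go to different blocks, giving {q5} and {q6}.
Stable partition: {q2,q4} | {q0} | {q1,q7} | {q3} | {q5} | {q6} — 6 equivalence classes.
The equivalence class containing q5 is {q5}, of size 1.

1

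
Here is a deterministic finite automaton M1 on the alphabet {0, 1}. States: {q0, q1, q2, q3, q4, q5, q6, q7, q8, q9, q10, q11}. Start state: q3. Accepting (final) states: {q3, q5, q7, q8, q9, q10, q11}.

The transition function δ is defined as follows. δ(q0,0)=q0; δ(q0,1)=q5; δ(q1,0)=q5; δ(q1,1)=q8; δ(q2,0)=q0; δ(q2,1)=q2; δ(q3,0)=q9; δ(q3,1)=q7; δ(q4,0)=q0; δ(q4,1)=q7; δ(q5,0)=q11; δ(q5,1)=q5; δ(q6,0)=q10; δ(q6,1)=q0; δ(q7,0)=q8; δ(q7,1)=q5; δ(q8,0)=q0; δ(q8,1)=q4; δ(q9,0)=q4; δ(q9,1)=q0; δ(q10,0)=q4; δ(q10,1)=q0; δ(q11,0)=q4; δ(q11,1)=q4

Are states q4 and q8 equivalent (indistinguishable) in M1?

No

States {q1,q2,q6,q10} cannot be reached from the start state, so discard them.
Initial partition by acceptance: {q3,q5,q7,q8,q9,q11} | {q0,q4}.
Refine {q3,q5,q7,q8,q9,q11} on symbol 0: members go to different blocks, giving {q3,q5,q7} and {q8,q9,q11}.
Stable partition: {q3,q5,q7} | {q0,q4} | {q8,q9,q11} — 3 equivalence classes.
q4 and q8 end up in different blocks, so they are distinguishable. For instance, the string 'ε' is accepted from only q8.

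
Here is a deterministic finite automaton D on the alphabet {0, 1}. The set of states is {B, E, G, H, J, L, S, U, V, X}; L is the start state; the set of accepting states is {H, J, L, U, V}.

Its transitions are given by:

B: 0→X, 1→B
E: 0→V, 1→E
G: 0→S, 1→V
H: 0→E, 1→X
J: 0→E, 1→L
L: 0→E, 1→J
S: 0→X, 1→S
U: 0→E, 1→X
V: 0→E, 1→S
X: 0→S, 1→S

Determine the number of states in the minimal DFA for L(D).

4

States {B,G,H,U} cannot be reached from the start state, so discard them.
P0 = {J,L,V} | {E,S,X}.
Split {J,L,V} by δ(·,1) → {J,L} and {V}.
Refine {E,S,X} on symbol 0: members go to different blocks, giving {S,X} and {E}.
Stable partition: {J,L} | {S,X} | {V} | {E} — 4 equivalence classes.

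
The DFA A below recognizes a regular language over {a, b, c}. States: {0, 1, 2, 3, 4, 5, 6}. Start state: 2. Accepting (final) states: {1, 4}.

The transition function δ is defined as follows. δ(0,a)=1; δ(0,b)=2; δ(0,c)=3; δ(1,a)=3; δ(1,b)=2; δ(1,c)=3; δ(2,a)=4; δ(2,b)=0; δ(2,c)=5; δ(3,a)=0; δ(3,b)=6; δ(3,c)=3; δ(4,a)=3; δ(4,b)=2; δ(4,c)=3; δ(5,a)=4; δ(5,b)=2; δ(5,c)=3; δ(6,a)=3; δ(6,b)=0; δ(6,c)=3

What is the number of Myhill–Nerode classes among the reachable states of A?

All states are reachable from the start state.
Start with accepting vs non-accepting: {1,4} | {0,2,3,5,6}.
Split {0,2,3,5,6} by δ(·,a) → {0,2,5} and {3,6}.
Split {0,2,5} by δ(·,c) → {0,5} and {2}.
On input a, block {3,6} splits into {3} and {6}.
The partition is now stable with 5 blocks: {1,4} | {0,5} | {3} | {2} | {6}.

5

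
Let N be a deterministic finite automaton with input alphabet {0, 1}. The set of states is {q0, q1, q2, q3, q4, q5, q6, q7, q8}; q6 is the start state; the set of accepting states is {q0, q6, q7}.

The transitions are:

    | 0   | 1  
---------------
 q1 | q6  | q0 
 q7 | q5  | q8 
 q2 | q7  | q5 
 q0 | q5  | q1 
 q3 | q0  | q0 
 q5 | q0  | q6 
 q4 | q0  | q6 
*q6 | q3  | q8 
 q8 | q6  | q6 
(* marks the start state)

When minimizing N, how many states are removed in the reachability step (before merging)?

3

No path from q6 leads to q2, q4, q7; the other 6 states are all reachable.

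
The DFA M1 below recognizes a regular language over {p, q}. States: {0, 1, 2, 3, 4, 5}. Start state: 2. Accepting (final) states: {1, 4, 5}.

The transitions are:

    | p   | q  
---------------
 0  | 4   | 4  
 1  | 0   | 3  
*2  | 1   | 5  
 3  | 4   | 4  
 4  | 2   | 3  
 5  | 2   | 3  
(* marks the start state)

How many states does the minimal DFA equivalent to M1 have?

Start with accepting vs non-accepting: {1,4,5} | {0,2,3}.
Stable partition: {1,4,5} | {0,2,3} — 2 equivalence classes.

2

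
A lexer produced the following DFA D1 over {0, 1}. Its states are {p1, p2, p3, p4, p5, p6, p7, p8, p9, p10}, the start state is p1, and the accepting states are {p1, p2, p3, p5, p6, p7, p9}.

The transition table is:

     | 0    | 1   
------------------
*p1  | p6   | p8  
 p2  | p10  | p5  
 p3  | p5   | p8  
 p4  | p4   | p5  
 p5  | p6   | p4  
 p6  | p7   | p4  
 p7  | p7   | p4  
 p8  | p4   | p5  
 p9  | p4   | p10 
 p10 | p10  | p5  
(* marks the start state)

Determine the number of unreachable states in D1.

4

No path from p1 leads to p2, p3, p9, p10; the other 6 states are all reachable.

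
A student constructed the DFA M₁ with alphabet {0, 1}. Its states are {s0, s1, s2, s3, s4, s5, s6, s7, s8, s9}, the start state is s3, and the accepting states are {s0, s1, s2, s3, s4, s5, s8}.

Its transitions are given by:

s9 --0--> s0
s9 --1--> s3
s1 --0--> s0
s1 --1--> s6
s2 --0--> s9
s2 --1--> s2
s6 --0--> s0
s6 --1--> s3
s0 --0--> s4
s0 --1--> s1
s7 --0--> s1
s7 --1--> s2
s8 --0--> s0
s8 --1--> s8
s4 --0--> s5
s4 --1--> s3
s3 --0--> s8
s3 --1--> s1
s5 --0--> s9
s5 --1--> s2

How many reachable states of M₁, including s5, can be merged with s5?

Reachable states from the start: {s0,s1,s2,s3,s4,s5,s6,s8,s9}. Unreachable: {s7} — drop them.
Start with accepting vs non-accepting: {s0,s1,s2,s3,s4,s5,s8} | {s6,s9}.
On input 0, block {s0,s1,s2,s3,s4,s5,s8} splits into {s0,s1,s3,s4,s8} and {s2,s5}.
On input 0, block {s0,s1,s3,s4,s8} splits into {s0,s1,s3,s8} and {s4}.
Split {s0,s1,s3,s8} by δ(·,0) → {s1,s3,s8} and {s0}.
Refine {s1,s3,s8} on symbol 0: members go to different blocks, giving {s1,s8} and {s3}.
Split {s1,s8} by δ(·,1) → {s1} and {s8}.
The partition is now stable with 7 blocks: {s1} | {s6,s9} | {s2,s5} | {s4} | {s0} | {s3} | {s8}.
The equivalence class containing s5 is {s2,s5}, of size 2.

2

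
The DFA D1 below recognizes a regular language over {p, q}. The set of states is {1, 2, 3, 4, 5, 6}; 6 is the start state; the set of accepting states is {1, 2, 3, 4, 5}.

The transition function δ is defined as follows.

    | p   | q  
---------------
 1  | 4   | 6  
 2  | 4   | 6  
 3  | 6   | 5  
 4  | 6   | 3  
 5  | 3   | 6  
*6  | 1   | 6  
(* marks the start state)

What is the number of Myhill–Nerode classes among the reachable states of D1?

5

First remove the unreachable states {2}; 5 states remain.
P0 = {1,3,4,5} | {6}.
On input p, block {1,3,4,5} splits into {1,5} and {3,4}.
Split {3,4} by δ(·,q) → {3} and {4}.
Split {1,5} by δ(·,p) → {1} and {5}.
Stable partition: {1} | {6} | {3} | {4} | {5} — 5 equivalence classes.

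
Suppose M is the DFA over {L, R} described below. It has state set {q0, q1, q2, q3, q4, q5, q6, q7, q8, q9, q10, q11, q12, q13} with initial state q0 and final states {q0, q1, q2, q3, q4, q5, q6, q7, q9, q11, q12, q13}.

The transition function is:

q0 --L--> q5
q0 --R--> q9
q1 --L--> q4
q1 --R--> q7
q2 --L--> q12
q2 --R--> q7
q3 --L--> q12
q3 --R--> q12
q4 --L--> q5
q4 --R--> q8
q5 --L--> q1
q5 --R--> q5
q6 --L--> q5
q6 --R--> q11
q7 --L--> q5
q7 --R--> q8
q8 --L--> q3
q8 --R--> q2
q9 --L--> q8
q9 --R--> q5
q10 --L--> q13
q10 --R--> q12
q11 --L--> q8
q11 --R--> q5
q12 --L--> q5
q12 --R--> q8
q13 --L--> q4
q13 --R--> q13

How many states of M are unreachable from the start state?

Starting at q0 and following transitions, the reachable set is {q0, q1, q2, q3, q4, q5, q7, q8, q9, q12}. That leaves q6, q10, q11, q13 unreachable — 4 in total.

4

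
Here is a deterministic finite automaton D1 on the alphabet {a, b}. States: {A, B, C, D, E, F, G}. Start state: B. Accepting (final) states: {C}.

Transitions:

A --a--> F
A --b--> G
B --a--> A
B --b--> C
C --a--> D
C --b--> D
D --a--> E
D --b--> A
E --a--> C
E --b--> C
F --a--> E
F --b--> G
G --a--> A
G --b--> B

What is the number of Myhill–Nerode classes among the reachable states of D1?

Every state is reachable, so we keep all 7.
P0 = {C} | {A,B,D,E,F,G}.
Split {A,B,D,E,F,G} by δ(·,a) → {A,B,D,F,G} and {E}.
Refine {A,B,D,F,G} on symbol a: members go to different blocks, giving {A,B,G} and {D,F}.
Refine {A,B,G} on symbol a: members go to different blocks, giving {B,G} and {A}.
Refine {B,G} on symbol b: members go to different blocks, giving {B} and {G}.
Split {D,F} by δ(·,b) → {D} and {F}.
Stable partition: {C} | {B} | {E} | {D} | {A} | {G} | {F} — 7 equivalence classes.

7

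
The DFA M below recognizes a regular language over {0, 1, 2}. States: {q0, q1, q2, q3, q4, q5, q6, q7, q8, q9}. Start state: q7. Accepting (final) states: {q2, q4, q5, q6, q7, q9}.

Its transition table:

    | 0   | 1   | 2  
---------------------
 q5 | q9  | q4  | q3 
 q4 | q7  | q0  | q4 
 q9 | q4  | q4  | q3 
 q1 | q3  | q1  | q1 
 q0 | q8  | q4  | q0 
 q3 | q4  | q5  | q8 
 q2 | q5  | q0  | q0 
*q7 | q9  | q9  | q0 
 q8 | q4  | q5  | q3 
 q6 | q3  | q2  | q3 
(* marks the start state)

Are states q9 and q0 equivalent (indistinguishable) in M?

No

States {q1,q2,q6} cannot be reached from the start state, so discard them.
Initial partition by acceptance: {q4,q5,q7,q9} | {q0,q3,q8}.
Refine {q4,q5,q7,q9} on symbol 1: members go to different blocks, giving {q5,q7,q9} and {q4}.
On input 0, block {q5,q7,q9} splits into {q5,q7} and {q9}.
On input 1, block {q5,q7} splits into {q5} and {q7}.
Split {q0,q3,q8} by δ(·,0) → {q3,q8} and {q0}.
Stable partition: {q5} | {q3,q8} | {q4} | {q9} | {q7} | {q0} — 6 equivalence classes.
q9 and q0 end up in different blocks, so they are distinguishable. For instance, the string 'ε' is accepted from only q9.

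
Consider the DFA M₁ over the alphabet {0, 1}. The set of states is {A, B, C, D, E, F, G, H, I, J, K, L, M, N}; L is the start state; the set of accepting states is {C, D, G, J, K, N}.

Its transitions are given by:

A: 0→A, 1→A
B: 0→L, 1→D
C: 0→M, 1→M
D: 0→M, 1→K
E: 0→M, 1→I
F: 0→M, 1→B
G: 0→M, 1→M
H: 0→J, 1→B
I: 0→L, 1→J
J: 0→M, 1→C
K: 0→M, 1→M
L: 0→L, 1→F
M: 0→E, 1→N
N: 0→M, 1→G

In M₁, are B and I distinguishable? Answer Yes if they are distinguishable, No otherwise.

No

States {A,H} cannot be reached from the start state, so discard them.
Initial partition by acceptance: {C,D,G,J,K,N} | {B,E,F,I,L,M}.
Split {C,D,G,J,K,N} by δ(·,1) → {C,G,K} and {D,J,N}.
Split {B,E,F,I,L,M} by δ(·,1) → {B,I,M} and {E,F,L}.
Refine {E,F,L} on symbol 0: members go to different blocks, giving {E,F} and {L}.
Refine {B,I,M} on symbol 0: members go to different blocks, giving {B,I} and {M}.
The partition is now stable with 6 blocks: {C,G,K} | {B,I} | {D,J,N} | {E,F} | {L} | {M}.
B and I lie in the same block of the stable partition, so they are equivalent — no string distinguishes them.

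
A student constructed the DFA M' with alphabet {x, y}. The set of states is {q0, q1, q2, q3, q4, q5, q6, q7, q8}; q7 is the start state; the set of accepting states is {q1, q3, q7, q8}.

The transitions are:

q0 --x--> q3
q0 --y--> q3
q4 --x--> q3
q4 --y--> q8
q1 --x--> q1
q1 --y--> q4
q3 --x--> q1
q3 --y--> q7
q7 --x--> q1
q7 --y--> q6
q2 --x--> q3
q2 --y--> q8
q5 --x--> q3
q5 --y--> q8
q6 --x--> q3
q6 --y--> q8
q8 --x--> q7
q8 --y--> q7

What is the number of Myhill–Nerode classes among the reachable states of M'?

First remove the unreachable states {q0,q2,q5}; 6 states remain.
P0 = {q1,q3,q7,q8} | {q4,q6}.
Refine {q1,q3,q7,q8} on symbol y: members go to different blocks, giving {q1,q7} and {q3,q8}.
The partition is now stable with 3 blocks: {q1,q7} | {q4,q6} | {q3,q8}.

3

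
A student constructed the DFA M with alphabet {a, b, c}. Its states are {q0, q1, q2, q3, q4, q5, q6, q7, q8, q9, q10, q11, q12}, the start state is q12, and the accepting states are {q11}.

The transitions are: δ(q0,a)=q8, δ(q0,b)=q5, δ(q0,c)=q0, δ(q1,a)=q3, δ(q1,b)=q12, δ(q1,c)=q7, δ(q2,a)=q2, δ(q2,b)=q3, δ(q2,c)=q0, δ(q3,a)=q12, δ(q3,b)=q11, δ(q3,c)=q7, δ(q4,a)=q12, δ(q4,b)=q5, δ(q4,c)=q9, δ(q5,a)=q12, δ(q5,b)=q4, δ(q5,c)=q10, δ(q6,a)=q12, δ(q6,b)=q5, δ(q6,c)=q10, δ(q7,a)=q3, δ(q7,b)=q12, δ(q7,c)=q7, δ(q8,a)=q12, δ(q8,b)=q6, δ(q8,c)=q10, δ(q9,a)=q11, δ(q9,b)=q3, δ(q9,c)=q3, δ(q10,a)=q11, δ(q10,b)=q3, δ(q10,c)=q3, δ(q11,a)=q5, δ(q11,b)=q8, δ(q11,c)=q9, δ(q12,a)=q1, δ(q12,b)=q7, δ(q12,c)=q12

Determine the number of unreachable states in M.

2

Starting at q12 and following transitions, the reachable set is {q1, q3, q4, q5, q6, q7, q8, q9, q10, q11, q12}. That leaves q0, q2 unreachable — 2 in total.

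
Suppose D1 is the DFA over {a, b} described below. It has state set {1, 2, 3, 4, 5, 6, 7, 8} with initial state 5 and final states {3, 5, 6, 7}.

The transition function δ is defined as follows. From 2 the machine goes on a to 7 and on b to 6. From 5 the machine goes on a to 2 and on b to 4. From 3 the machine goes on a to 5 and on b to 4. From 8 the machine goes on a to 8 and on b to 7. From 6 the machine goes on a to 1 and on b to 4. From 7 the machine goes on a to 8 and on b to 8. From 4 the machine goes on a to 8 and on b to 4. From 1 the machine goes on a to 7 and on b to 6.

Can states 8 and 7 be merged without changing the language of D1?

Reachable states from the start: {1,2,4,5,6,7,8}. Unreachable: {3} — drop them.
P0 = {5,6,7} | {1,2,4,8}.
On input a, block {1,2,4,8} splits into {1,2} and {4,8}.
Refine {5,6,7} on symbol a: members go to different blocks, giving {5,6} and {7}.
On input b, block {4,8} splits into {4} and {8}.
Stable partition: {5,6} | {1,2} | {4} | {7} | {8} — 5 equivalence classes.
8 and 7 end up in different blocks, so they are distinguishable. For instance, the string 'ε' is accepted from only 7.

No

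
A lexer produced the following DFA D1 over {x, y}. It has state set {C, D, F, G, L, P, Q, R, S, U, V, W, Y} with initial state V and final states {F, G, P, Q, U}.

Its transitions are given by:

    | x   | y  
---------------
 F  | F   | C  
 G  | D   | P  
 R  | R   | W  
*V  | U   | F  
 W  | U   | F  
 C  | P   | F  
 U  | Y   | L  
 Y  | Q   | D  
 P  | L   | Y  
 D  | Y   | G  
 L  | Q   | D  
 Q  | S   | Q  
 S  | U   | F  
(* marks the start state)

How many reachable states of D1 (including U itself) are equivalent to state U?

2

First remove the unreachable states {R,W}; 11 states remain.
Start with accepting vs non-accepting: {F,G,P,Q,U} | {C,D,L,S,V,Y}.
Refine {F,G,P,Q,U} on symbol x: members go to different blocks, giving {G,P,Q,U} and {F}.
On input y, block {G,P,Q,U} splits into {G,Q} and {P,U}.
Refine {G,Q} on symbol y: members go to different blocks, giving {G} and {Q}.
Refine {C,D,L,S,V,Y} on symbol x: members go to different blocks, giving {C,S,V} and {L,Y} and {D}.
Stable partition: {G} | {C,S,V} | {F} | {P,U} | {Q} | {L,Y} | {D} — 7 equivalence classes.
The equivalence class containing U is {P,U}, of size 2.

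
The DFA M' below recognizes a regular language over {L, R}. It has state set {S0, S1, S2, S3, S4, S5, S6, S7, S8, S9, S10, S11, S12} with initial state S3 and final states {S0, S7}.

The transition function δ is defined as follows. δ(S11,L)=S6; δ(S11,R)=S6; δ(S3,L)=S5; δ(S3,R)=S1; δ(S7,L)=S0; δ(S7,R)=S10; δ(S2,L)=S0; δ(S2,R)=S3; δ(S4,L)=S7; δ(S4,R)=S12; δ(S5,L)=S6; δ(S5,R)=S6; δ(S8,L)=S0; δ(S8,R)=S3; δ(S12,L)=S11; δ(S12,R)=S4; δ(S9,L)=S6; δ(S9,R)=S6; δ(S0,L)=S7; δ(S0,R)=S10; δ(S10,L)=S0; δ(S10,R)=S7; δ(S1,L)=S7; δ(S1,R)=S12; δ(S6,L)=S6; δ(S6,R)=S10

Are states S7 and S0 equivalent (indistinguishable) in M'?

First remove the unreachable states {S2,S8,S9}; 10 states remain.
Initial partition by acceptance: {S0,S7} | {S1,S3,S4,S5,S6,S10,S11,S12}.
Refine {S1,S3,S4,S5,S6,S10,S11,S12} on symbol L: members go to different blocks, giving {S3,S5,S6,S11,S12} and {S1,S4,S10}.
On input R, block {S3,S5,S6,S11,S12} splits into {S3,S6,S12} and {S5,S11}.
On input L, block {S3,S6,S12} splits into {S3,S12} and {S6}.
Refine {S1,S4,S10} on symbol R: members go to different blocks, giving {S1,S4} and {S10}.
The partition is now stable with 6 blocks: {S0,S7} | {S3,S12} | {S1,S4} | {S5,S11} | {S6} | {S10}.
S7 and S0 lie in the same block of the stable partition, so they are equivalent — no string distinguishes them.

Yes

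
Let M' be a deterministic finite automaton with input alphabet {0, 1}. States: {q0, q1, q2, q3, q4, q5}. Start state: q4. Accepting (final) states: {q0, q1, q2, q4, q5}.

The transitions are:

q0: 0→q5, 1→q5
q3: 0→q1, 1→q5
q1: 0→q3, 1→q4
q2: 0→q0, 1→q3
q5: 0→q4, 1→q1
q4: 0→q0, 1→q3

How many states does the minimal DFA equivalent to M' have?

Reachable states from the start: {q0,q1,q3,q4,q5}. Unreachable: {q2} — drop them.
Start with accepting vs non-accepting: {q0,q1,q4,q5} | {q3}.
Refine {q0,q1,q4,q5} on symbol 0: members go to different blocks, giving {q0,q4,q5} and {q1}.
Split {q0,q4,q5} by δ(·,1) → {q0} and {q4} and {q5}.
The partition is now stable with 5 blocks: {q0} | {q3} | {q1} | {q4} | {q5}.

5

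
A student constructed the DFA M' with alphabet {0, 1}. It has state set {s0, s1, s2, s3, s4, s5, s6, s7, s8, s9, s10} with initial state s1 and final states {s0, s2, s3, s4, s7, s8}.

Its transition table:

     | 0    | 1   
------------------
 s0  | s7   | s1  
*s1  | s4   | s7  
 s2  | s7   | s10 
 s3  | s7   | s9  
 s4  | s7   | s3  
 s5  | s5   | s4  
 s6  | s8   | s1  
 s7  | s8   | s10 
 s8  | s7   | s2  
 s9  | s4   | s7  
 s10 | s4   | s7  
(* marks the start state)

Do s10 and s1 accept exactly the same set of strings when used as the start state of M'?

First remove the unreachable states {s0,s5,s6}; 8 states remain.
P0 = {s2,s3,s4,s7,s8} | {s1,s9,s10}.
Refine {s2,s3,s4,s7,s8} on symbol 1: members go to different blocks, giving {s2,s3,s7} and {s4,s8}.
On input 0, block {s2,s3,s7} splits into {s2,s3} and {s7}.
No further refinement is possible. Final partition (4 blocks): {s2,s3} | {s1,s9,s10} | {s4,s8} | {s7}.
s10 and s1 lie in the same block of the stable partition, so they are equivalent — no string distinguishes them.

Yes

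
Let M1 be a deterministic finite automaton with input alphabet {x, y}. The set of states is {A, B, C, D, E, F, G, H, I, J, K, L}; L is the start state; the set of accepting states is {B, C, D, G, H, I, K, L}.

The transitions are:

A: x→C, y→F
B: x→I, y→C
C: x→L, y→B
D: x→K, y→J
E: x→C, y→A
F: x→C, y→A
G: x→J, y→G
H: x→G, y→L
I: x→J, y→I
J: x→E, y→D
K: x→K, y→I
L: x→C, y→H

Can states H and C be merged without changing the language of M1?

Every state is reachable, so we keep all 12.
Start with accepting vs non-accepting: {B,C,D,G,H,I,K,L} | {A,E,F,J}.
Split {B,C,D,G,H,I,K,L} by δ(·,x) → {B,C,D,H,K,L} and {G,I}.
On input x, block {B,C,D,H,K,L} splits into {C,D,K,L} and {B,H}.
Refine {C,D,K,L} on symbol y: members go to different blocks, giving {C,L} and {D} and {K}.
Refine {A,E,F,J} on symbol x: members go to different blocks, giving {A,E,F} and {J}.
Stable partition: {C,L} | {A,E,F} | {G,I} | {B,H} | {D} | {K} | {J} — 7 equivalence classes.
H and C end up in different blocks, so they are distinguishable. For instance, the string 'xx' is accepted from only C.

No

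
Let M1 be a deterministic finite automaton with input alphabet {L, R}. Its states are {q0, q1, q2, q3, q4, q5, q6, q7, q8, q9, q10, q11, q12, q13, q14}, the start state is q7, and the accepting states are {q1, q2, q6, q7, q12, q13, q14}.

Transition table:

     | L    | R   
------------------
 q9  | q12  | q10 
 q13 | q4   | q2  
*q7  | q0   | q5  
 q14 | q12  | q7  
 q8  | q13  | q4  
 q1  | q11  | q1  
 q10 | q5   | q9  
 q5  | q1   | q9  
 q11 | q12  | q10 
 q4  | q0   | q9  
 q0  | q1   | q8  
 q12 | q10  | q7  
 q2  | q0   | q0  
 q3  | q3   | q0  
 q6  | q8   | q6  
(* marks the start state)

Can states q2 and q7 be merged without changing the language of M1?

First remove the unreachable states {q3,q6,q14}; 12 states remain.
Initial partition by acceptance: {q1,q2,q7,q12,q13} | {q0,q4,q5,q8,q9,q10,q11}.
On input R, block {q1,q2,q7,q12,q13} splits into {q1,q12,q13} and {q2,q7}.
On input R, block {q1,q12,q13} splits into {q12,q13} and {q1}.
Refine {q0,q4,q5,q8,q9,q10,q11} on symbol L: members go to different blocks, giving {q8,q9,q11} and {q0,q5} and {q4,q10}.
No further refinement is possible. Final partition (6 blocks): {q12,q13} | {q8,q9,q11} | {q2,q7} | {q1} | {q0,q5} | {q4,q10}.
q2 and q7 lie in the same block of the stable partition, so they are equivalent — no string distinguishes them.

Yes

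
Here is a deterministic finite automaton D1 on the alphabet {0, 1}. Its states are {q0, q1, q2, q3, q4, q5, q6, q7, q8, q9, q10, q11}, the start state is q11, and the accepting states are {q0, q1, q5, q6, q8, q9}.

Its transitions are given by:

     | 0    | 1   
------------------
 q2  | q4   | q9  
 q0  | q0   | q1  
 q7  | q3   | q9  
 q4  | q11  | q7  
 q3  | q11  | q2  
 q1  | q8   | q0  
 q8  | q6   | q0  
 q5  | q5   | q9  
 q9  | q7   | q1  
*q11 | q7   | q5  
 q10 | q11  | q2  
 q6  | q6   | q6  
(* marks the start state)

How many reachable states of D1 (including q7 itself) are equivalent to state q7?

States {q10} cannot be reached from the start state, so discard them.
Initial partition by acceptance: {q0,q1,q5,q6,q8,q9} | {q2,q3,q4,q7,q11}.
Split {q0,q1,q5,q6,q8,q9} by δ(·,0) → {q0,q1,q5,q6,q8} and {q9}.
On input 1, block {q0,q1,q5,q6,q8} splits into {q0,q1,q6,q8} and {q5}.
Split {q2,q3,q4,q7,q11} by δ(·,1) → {q2,q7} and {q3,q4} and {q11}.
No further refinement is possible. Final partition (6 blocks): {q0,q1,q6,q8} | {q2,q7} | {q9} | {q5} | {q3,q4} | {q11}.
State q7 belongs to the block {q2,q7}, which has 2 states.

2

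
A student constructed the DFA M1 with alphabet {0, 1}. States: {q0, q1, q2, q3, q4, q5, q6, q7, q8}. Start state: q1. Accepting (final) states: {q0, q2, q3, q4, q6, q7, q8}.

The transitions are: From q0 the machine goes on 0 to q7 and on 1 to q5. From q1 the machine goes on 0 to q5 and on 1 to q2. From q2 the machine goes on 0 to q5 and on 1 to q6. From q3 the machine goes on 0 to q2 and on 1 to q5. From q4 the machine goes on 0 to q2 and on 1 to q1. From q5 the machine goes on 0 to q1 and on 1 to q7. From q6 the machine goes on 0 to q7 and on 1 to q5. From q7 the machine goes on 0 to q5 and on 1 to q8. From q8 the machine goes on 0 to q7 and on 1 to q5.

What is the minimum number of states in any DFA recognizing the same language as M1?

3

Reachable states from the start: {q1,q2,q5,q6,q7,q8}. Unreachable: {q0,q3,q4} — drop them.
Initial partition by acceptance: {q2,q6,q7,q8} | {q1,q5}.
On input 0, block {q2,q6,q7,q8} splits into {q2,q7} and {q6,q8}.
The partition is now stable with 3 blocks: {q2,q7} | {q1,q5} | {q6,q8}.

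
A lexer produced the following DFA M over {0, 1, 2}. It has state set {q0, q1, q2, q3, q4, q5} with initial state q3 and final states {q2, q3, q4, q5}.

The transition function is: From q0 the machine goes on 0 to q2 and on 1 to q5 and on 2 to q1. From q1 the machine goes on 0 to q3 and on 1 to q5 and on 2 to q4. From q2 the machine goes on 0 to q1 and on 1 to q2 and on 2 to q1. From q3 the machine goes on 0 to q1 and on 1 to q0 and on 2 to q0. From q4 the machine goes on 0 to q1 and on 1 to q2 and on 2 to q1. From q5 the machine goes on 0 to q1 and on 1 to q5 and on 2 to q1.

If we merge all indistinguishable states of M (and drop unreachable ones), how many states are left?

4

P0 = {q2,q3,q4,q5} | {q0,q1}.
Refine {q2,q3,q4,q5} on symbol 1: members go to different blocks, giving {q2,q4,q5} and {q3}.
Refine {q0,q1} on symbol 0: members go to different blocks, giving {q0} and {q1}.
Stable partition: {q2,q4,q5} | {q0} | {q3} | {q1} — 4 equivalence classes.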